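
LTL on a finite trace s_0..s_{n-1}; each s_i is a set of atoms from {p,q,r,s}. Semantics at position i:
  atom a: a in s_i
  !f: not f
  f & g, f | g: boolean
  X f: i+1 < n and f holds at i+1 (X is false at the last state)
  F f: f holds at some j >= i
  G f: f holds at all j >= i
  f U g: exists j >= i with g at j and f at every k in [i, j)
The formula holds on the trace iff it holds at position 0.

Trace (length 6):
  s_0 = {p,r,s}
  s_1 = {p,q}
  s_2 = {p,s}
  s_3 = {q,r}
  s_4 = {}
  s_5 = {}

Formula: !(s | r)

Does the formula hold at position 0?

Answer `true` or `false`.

Answer: false

Derivation:
s_0={p,r,s}: !(s | r)=False (s | r)=True s=True r=True
s_1={p,q}: !(s | r)=True (s | r)=False s=False r=False
s_2={p,s}: !(s | r)=False (s | r)=True s=True r=False
s_3={q,r}: !(s | r)=False (s | r)=True s=False r=True
s_4={}: !(s | r)=True (s | r)=False s=False r=False
s_5={}: !(s | r)=True (s | r)=False s=False r=False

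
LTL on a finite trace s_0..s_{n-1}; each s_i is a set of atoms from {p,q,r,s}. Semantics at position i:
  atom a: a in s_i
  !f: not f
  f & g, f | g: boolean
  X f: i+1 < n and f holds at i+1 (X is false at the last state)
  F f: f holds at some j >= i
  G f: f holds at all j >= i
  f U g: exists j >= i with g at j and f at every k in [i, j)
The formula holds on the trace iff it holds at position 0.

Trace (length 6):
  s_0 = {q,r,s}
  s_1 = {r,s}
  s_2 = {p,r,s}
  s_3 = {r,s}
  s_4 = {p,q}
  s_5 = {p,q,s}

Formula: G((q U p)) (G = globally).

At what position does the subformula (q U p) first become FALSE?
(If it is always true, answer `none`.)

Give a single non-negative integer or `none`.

Answer: 0

Derivation:
s_0={q,r,s}: (q U p)=False q=True p=False
s_1={r,s}: (q U p)=False q=False p=False
s_2={p,r,s}: (q U p)=True q=False p=True
s_3={r,s}: (q U p)=False q=False p=False
s_4={p,q}: (q U p)=True q=True p=True
s_5={p,q,s}: (q U p)=True q=True p=True
G((q U p)) holds globally = False
First violation at position 0.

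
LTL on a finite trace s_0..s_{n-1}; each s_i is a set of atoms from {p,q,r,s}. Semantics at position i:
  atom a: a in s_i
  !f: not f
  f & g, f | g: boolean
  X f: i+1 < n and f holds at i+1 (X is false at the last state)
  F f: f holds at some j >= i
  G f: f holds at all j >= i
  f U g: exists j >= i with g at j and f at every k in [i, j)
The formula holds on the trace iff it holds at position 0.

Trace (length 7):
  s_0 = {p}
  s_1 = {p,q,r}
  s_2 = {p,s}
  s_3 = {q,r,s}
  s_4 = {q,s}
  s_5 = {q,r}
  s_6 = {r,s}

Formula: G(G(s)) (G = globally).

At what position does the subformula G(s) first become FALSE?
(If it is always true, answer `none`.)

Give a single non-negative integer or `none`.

Answer: 0

Derivation:
s_0={p}: G(s)=False s=False
s_1={p,q,r}: G(s)=False s=False
s_2={p,s}: G(s)=False s=True
s_3={q,r,s}: G(s)=False s=True
s_4={q,s}: G(s)=False s=True
s_5={q,r}: G(s)=False s=False
s_6={r,s}: G(s)=True s=True
G(G(s)) holds globally = False
First violation at position 0.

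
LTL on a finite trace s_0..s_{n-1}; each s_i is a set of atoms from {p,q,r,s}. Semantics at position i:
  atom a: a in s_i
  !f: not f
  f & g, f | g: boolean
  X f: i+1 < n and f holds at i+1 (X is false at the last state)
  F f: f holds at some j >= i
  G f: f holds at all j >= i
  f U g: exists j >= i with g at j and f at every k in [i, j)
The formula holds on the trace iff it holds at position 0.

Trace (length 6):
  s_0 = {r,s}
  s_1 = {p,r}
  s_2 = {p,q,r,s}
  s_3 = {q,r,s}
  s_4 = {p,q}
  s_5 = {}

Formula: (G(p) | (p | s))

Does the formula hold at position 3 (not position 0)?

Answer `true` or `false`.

s_0={r,s}: (G(p) | (p | s))=True G(p)=False p=False (p | s)=True s=True
s_1={p,r}: (G(p) | (p | s))=True G(p)=False p=True (p | s)=True s=False
s_2={p,q,r,s}: (G(p) | (p | s))=True G(p)=False p=True (p | s)=True s=True
s_3={q,r,s}: (G(p) | (p | s))=True G(p)=False p=False (p | s)=True s=True
s_4={p,q}: (G(p) | (p | s))=True G(p)=False p=True (p | s)=True s=False
s_5={}: (G(p) | (p | s))=False G(p)=False p=False (p | s)=False s=False
Evaluating at position 3: result = True

Answer: true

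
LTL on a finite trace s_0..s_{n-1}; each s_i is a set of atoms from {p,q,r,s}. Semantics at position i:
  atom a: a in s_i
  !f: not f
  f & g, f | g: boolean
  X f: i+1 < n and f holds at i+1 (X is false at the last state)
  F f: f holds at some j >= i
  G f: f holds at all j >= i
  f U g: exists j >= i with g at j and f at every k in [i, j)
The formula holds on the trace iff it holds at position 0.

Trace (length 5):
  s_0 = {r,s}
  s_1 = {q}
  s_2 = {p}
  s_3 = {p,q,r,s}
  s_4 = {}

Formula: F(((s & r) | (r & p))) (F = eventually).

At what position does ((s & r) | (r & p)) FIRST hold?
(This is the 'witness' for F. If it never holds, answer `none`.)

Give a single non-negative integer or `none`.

s_0={r,s}: ((s & r) | (r & p))=True (s & r)=True s=True r=True (r & p)=False p=False
s_1={q}: ((s & r) | (r & p))=False (s & r)=False s=False r=False (r & p)=False p=False
s_2={p}: ((s & r) | (r & p))=False (s & r)=False s=False r=False (r & p)=False p=True
s_3={p,q,r,s}: ((s & r) | (r & p))=True (s & r)=True s=True r=True (r & p)=True p=True
s_4={}: ((s & r) | (r & p))=False (s & r)=False s=False r=False (r & p)=False p=False
F(((s & r) | (r & p))) holds; first witness at position 0.

Answer: 0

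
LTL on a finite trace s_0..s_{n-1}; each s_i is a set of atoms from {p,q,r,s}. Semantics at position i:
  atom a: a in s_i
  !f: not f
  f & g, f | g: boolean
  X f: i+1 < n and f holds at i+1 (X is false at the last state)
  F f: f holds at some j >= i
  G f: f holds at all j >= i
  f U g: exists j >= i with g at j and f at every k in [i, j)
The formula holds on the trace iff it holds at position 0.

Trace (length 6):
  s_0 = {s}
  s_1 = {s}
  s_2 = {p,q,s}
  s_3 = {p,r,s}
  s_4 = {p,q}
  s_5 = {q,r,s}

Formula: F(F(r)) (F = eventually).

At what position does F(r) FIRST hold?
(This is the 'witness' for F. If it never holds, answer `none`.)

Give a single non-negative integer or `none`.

s_0={s}: F(r)=True r=False
s_1={s}: F(r)=True r=False
s_2={p,q,s}: F(r)=True r=False
s_3={p,r,s}: F(r)=True r=True
s_4={p,q}: F(r)=True r=False
s_5={q,r,s}: F(r)=True r=True
F(F(r)) holds; first witness at position 0.

Answer: 0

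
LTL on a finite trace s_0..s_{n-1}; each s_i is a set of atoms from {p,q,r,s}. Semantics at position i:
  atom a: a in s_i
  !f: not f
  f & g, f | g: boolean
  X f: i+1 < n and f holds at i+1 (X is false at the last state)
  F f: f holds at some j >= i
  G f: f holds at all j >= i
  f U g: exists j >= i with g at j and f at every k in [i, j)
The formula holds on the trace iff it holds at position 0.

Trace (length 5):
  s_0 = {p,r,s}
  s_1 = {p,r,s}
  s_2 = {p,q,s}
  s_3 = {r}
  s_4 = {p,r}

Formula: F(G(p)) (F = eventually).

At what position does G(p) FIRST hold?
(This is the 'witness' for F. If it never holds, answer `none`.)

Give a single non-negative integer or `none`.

s_0={p,r,s}: G(p)=False p=True
s_1={p,r,s}: G(p)=False p=True
s_2={p,q,s}: G(p)=False p=True
s_3={r}: G(p)=False p=False
s_4={p,r}: G(p)=True p=True
F(G(p)) holds; first witness at position 4.

Answer: 4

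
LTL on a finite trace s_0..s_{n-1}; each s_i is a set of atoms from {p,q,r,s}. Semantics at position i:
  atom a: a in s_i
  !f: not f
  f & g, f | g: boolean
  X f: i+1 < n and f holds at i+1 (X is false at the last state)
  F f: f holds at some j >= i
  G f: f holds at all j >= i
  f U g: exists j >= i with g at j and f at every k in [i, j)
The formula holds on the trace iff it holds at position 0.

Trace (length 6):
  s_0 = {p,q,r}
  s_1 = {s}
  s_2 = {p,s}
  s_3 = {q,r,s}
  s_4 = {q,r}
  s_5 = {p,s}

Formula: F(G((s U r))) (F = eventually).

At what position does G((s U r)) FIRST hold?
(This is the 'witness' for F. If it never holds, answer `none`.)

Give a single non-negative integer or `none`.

s_0={p,q,r}: G((s U r))=False (s U r)=True s=False r=True
s_1={s}: G((s U r))=False (s U r)=True s=True r=False
s_2={p,s}: G((s U r))=False (s U r)=True s=True r=False
s_3={q,r,s}: G((s U r))=False (s U r)=True s=True r=True
s_4={q,r}: G((s U r))=False (s U r)=True s=False r=True
s_5={p,s}: G((s U r))=False (s U r)=False s=True r=False
F(G((s U r))) does not hold (no witness exists).

Answer: none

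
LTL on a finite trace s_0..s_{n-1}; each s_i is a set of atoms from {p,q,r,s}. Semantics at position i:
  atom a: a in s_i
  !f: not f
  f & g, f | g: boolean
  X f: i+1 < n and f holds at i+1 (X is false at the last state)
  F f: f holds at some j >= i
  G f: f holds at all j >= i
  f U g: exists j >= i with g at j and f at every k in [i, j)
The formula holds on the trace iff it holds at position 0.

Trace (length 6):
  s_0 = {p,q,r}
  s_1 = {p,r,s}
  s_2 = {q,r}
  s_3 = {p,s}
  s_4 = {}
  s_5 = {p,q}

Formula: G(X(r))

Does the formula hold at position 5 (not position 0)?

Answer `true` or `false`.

s_0={p,q,r}: G(X(r))=False X(r)=True r=True
s_1={p,r,s}: G(X(r))=False X(r)=True r=True
s_2={q,r}: G(X(r))=False X(r)=False r=True
s_3={p,s}: G(X(r))=False X(r)=False r=False
s_4={}: G(X(r))=False X(r)=False r=False
s_5={p,q}: G(X(r))=False X(r)=False r=False
Evaluating at position 5: result = False

Answer: false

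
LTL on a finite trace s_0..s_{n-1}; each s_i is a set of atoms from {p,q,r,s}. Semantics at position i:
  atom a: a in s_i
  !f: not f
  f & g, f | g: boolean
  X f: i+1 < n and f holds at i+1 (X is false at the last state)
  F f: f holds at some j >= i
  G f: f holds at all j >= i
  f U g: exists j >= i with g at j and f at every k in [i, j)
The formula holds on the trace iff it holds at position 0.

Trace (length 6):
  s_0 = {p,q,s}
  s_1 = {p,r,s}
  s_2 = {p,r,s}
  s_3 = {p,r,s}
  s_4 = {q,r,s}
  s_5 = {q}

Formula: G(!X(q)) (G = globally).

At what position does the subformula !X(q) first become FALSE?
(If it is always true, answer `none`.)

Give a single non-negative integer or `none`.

s_0={p,q,s}: !X(q)=True X(q)=False q=True
s_1={p,r,s}: !X(q)=True X(q)=False q=False
s_2={p,r,s}: !X(q)=True X(q)=False q=False
s_3={p,r,s}: !X(q)=False X(q)=True q=False
s_4={q,r,s}: !X(q)=False X(q)=True q=True
s_5={q}: !X(q)=True X(q)=False q=True
G(!X(q)) holds globally = False
First violation at position 3.

Answer: 3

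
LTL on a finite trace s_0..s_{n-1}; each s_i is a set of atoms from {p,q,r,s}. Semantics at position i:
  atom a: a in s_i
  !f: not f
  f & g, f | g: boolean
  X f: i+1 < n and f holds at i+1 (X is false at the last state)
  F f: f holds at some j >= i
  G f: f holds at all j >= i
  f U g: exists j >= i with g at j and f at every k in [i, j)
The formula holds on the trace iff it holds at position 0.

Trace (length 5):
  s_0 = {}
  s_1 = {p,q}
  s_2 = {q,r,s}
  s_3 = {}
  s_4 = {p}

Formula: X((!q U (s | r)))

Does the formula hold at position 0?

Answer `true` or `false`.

s_0={}: X((!q U (s | r)))=False (!q U (s | r))=False !q=True q=False (s | r)=False s=False r=False
s_1={p,q}: X((!q U (s | r)))=True (!q U (s | r))=False !q=False q=True (s | r)=False s=False r=False
s_2={q,r,s}: X((!q U (s | r)))=False (!q U (s | r))=True !q=False q=True (s | r)=True s=True r=True
s_3={}: X((!q U (s | r)))=False (!q U (s | r))=False !q=True q=False (s | r)=False s=False r=False
s_4={p}: X((!q U (s | r)))=False (!q U (s | r))=False !q=True q=False (s | r)=False s=False r=False

Answer: false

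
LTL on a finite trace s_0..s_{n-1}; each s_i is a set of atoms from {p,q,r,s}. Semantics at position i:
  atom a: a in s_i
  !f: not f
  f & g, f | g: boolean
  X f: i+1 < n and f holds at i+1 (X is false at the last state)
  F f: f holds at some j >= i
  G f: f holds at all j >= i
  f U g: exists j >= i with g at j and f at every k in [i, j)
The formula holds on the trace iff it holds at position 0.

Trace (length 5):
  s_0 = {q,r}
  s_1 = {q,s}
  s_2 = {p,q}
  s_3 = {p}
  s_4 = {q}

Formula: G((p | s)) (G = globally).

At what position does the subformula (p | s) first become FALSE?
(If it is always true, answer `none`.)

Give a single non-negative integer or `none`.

Answer: 0

Derivation:
s_0={q,r}: (p | s)=False p=False s=False
s_1={q,s}: (p | s)=True p=False s=True
s_2={p,q}: (p | s)=True p=True s=False
s_3={p}: (p | s)=True p=True s=False
s_4={q}: (p | s)=False p=False s=False
G((p | s)) holds globally = False
First violation at position 0.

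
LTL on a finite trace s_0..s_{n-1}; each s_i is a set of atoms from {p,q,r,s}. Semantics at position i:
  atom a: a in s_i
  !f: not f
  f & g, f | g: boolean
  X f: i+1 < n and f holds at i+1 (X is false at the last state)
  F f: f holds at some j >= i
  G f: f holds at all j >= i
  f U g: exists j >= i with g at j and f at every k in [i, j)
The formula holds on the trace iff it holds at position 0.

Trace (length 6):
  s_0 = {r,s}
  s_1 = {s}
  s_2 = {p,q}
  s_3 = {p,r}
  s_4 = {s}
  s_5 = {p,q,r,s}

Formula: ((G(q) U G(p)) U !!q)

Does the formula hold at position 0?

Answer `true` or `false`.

s_0={r,s}: ((G(q) U G(p)) U !!q)=False (G(q) U G(p))=False G(q)=False q=False G(p)=False p=False !!q=False !q=True
s_1={s}: ((G(q) U G(p)) U !!q)=False (G(q) U G(p))=False G(q)=False q=False G(p)=False p=False !!q=False !q=True
s_2={p,q}: ((G(q) U G(p)) U !!q)=True (G(q) U G(p))=False G(q)=False q=True G(p)=False p=True !!q=True !q=False
s_3={p,r}: ((G(q) U G(p)) U !!q)=False (G(q) U G(p))=False G(q)=False q=False G(p)=False p=True !!q=False !q=True
s_4={s}: ((G(q) U G(p)) U !!q)=False (G(q) U G(p))=False G(q)=False q=False G(p)=False p=False !!q=False !q=True
s_5={p,q,r,s}: ((G(q) U G(p)) U !!q)=True (G(q) U G(p))=True G(q)=True q=True G(p)=True p=True !!q=True !q=False

Answer: false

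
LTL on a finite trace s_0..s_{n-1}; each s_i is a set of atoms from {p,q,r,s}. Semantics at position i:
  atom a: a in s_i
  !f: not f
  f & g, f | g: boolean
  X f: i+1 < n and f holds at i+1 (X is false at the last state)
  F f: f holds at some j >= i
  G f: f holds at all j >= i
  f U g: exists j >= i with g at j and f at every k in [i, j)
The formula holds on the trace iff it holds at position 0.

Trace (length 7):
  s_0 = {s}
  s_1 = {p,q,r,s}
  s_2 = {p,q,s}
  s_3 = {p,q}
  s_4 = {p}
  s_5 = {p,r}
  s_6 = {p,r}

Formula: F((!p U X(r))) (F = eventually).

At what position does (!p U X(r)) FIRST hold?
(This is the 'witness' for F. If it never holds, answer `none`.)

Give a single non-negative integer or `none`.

Answer: 0

Derivation:
s_0={s}: (!p U X(r))=True !p=True p=False X(r)=True r=False
s_1={p,q,r,s}: (!p U X(r))=False !p=False p=True X(r)=False r=True
s_2={p,q,s}: (!p U X(r))=False !p=False p=True X(r)=False r=False
s_3={p,q}: (!p U X(r))=False !p=False p=True X(r)=False r=False
s_4={p}: (!p U X(r))=True !p=False p=True X(r)=True r=False
s_5={p,r}: (!p U X(r))=True !p=False p=True X(r)=True r=True
s_6={p,r}: (!p U X(r))=False !p=False p=True X(r)=False r=True
F((!p U X(r))) holds; first witness at position 0.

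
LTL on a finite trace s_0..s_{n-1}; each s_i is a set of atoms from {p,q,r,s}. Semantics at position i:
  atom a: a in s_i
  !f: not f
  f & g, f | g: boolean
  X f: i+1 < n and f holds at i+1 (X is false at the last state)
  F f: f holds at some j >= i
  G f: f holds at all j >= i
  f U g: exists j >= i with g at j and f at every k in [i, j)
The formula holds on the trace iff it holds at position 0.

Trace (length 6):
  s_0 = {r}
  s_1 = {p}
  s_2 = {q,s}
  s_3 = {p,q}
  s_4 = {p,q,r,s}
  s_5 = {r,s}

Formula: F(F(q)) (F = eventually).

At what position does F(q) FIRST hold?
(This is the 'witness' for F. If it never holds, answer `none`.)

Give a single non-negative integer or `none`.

Answer: 0

Derivation:
s_0={r}: F(q)=True q=False
s_1={p}: F(q)=True q=False
s_2={q,s}: F(q)=True q=True
s_3={p,q}: F(q)=True q=True
s_4={p,q,r,s}: F(q)=True q=True
s_5={r,s}: F(q)=False q=False
F(F(q)) holds; first witness at position 0.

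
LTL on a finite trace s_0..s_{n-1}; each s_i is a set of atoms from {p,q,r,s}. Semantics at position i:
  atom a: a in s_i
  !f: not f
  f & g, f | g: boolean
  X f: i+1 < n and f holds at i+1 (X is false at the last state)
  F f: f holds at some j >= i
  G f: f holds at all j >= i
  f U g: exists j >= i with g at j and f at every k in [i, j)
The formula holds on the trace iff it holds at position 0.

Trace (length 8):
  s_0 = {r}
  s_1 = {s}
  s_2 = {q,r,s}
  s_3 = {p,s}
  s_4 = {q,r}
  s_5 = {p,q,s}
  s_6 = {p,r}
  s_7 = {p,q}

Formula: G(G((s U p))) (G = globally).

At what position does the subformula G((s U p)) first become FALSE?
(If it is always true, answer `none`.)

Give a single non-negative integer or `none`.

Answer: 0

Derivation:
s_0={r}: G((s U p))=False (s U p)=False s=False p=False
s_1={s}: G((s U p))=False (s U p)=True s=True p=False
s_2={q,r,s}: G((s U p))=False (s U p)=True s=True p=False
s_3={p,s}: G((s U p))=False (s U p)=True s=True p=True
s_4={q,r}: G((s U p))=False (s U p)=False s=False p=False
s_5={p,q,s}: G((s U p))=True (s U p)=True s=True p=True
s_6={p,r}: G((s U p))=True (s U p)=True s=False p=True
s_7={p,q}: G((s U p))=True (s U p)=True s=False p=True
G(G((s U p))) holds globally = False
First violation at position 0.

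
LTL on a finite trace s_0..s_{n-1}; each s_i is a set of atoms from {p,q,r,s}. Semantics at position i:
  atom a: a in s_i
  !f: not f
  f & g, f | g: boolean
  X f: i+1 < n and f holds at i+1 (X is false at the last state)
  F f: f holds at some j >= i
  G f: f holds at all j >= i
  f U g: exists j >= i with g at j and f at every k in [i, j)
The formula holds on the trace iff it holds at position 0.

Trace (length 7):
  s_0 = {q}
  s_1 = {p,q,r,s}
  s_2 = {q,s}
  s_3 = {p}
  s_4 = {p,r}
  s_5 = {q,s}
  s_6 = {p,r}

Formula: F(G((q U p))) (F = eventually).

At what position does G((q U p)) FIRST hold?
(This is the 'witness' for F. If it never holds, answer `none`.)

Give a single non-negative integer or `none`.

s_0={q}: G((q U p))=True (q U p)=True q=True p=False
s_1={p,q,r,s}: G((q U p))=True (q U p)=True q=True p=True
s_2={q,s}: G((q U p))=True (q U p)=True q=True p=False
s_3={p}: G((q U p))=True (q U p)=True q=False p=True
s_4={p,r}: G((q U p))=True (q U p)=True q=False p=True
s_5={q,s}: G((q U p))=True (q U p)=True q=True p=False
s_6={p,r}: G((q U p))=True (q U p)=True q=False p=True
F(G((q U p))) holds; first witness at position 0.

Answer: 0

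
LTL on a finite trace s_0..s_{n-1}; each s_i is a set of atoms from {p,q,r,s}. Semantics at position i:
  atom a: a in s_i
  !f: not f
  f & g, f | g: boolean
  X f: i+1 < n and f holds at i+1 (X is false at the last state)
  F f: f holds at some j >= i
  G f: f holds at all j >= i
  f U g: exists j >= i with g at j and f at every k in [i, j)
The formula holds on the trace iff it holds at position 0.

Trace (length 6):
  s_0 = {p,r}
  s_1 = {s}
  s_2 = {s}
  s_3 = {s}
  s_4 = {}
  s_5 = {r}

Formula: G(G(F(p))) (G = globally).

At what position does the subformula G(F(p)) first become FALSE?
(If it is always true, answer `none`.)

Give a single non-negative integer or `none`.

Answer: 0

Derivation:
s_0={p,r}: G(F(p))=False F(p)=True p=True
s_1={s}: G(F(p))=False F(p)=False p=False
s_2={s}: G(F(p))=False F(p)=False p=False
s_3={s}: G(F(p))=False F(p)=False p=False
s_4={}: G(F(p))=False F(p)=False p=False
s_5={r}: G(F(p))=False F(p)=False p=False
G(G(F(p))) holds globally = False
First violation at position 0.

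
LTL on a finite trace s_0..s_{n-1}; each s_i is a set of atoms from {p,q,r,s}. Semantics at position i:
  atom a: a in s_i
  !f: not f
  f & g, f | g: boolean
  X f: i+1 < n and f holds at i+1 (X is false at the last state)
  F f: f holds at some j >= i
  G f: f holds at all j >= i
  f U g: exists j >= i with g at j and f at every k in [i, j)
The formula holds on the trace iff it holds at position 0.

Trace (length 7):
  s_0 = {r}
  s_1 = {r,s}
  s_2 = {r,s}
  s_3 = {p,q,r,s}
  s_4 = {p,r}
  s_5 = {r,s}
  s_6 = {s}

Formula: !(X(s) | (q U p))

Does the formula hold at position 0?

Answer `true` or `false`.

Answer: false

Derivation:
s_0={r}: !(X(s) | (q U p))=False (X(s) | (q U p))=True X(s)=True s=False (q U p)=False q=False p=False
s_1={r,s}: !(X(s) | (q U p))=False (X(s) | (q U p))=True X(s)=True s=True (q U p)=False q=False p=False
s_2={r,s}: !(X(s) | (q U p))=False (X(s) | (q U p))=True X(s)=True s=True (q U p)=False q=False p=False
s_3={p,q,r,s}: !(X(s) | (q U p))=False (X(s) | (q U p))=True X(s)=False s=True (q U p)=True q=True p=True
s_4={p,r}: !(X(s) | (q U p))=False (X(s) | (q U p))=True X(s)=True s=False (q U p)=True q=False p=True
s_5={r,s}: !(X(s) | (q U p))=False (X(s) | (q U p))=True X(s)=True s=True (q U p)=False q=False p=False
s_6={s}: !(X(s) | (q U p))=True (X(s) | (q U p))=False X(s)=False s=True (q U p)=False q=False p=False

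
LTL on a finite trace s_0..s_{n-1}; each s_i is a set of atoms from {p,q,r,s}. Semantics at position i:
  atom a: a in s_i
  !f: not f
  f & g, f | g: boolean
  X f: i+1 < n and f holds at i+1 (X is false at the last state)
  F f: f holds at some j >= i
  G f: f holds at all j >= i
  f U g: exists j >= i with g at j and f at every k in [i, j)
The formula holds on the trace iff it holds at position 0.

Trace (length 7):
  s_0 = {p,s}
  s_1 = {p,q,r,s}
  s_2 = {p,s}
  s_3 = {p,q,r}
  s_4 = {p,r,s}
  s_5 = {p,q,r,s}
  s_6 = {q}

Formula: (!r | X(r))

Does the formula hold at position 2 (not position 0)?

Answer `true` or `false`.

Answer: true

Derivation:
s_0={p,s}: (!r | X(r))=True !r=True r=False X(r)=True
s_1={p,q,r,s}: (!r | X(r))=False !r=False r=True X(r)=False
s_2={p,s}: (!r | X(r))=True !r=True r=False X(r)=True
s_3={p,q,r}: (!r | X(r))=True !r=False r=True X(r)=True
s_4={p,r,s}: (!r | X(r))=True !r=False r=True X(r)=True
s_5={p,q,r,s}: (!r | X(r))=False !r=False r=True X(r)=False
s_6={q}: (!r | X(r))=True !r=True r=False X(r)=False
Evaluating at position 2: result = True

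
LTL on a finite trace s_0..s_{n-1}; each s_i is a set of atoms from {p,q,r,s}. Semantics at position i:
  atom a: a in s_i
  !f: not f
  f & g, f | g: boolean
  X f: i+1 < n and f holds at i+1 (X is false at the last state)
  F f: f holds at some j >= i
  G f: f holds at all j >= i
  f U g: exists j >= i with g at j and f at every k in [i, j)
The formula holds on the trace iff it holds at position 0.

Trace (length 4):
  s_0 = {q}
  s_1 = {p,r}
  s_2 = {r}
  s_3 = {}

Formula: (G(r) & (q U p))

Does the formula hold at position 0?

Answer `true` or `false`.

s_0={q}: (G(r) & (q U p))=False G(r)=False r=False (q U p)=True q=True p=False
s_1={p,r}: (G(r) & (q U p))=False G(r)=False r=True (q U p)=True q=False p=True
s_2={r}: (G(r) & (q U p))=False G(r)=False r=True (q U p)=False q=False p=False
s_3={}: (G(r) & (q U p))=False G(r)=False r=False (q U p)=False q=False p=False

Answer: false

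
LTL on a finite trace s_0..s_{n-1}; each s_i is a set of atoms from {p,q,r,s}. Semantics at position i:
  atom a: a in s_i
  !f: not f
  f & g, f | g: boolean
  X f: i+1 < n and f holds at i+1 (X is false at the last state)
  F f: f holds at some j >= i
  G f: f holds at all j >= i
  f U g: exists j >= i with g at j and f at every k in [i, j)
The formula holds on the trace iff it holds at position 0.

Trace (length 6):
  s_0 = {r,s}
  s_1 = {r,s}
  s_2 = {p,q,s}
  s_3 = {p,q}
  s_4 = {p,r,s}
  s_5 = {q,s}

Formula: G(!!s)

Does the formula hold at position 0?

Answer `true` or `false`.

Answer: false

Derivation:
s_0={r,s}: G(!!s)=False !!s=True !s=False s=True
s_1={r,s}: G(!!s)=False !!s=True !s=False s=True
s_2={p,q,s}: G(!!s)=False !!s=True !s=False s=True
s_3={p,q}: G(!!s)=False !!s=False !s=True s=False
s_4={p,r,s}: G(!!s)=True !!s=True !s=False s=True
s_5={q,s}: G(!!s)=True !!s=True !s=False s=True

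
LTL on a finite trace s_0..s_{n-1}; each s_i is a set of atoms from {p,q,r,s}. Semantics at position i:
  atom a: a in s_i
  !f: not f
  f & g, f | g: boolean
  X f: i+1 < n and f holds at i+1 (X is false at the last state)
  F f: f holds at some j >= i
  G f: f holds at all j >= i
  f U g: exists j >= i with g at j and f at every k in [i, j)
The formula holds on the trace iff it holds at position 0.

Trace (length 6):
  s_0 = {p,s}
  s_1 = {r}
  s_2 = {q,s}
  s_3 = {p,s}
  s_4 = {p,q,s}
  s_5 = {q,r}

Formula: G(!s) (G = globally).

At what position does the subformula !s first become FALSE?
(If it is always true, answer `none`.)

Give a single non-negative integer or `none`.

Answer: 0

Derivation:
s_0={p,s}: !s=False s=True
s_1={r}: !s=True s=False
s_2={q,s}: !s=False s=True
s_3={p,s}: !s=False s=True
s_4={p,q,s}: !s=False s=True
s_5={q,r}: !s=True s=False
G(!s) holds globally = False
First violation at position 0.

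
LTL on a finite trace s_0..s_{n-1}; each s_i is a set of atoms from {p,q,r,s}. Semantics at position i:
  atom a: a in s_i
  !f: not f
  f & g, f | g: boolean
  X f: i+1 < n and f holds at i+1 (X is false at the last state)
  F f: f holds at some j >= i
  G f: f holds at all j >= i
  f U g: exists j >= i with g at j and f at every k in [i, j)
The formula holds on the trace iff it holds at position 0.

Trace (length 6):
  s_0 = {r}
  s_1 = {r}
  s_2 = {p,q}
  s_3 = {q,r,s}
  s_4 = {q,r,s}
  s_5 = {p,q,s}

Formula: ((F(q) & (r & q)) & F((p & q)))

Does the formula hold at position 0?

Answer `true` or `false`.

Answer: false

Derivation:
s_0={r}: ((F(q) & (r & q)) & F((p & q)))=False (F(q) & (r & q))=False F(q)=True q=False (r & q)=False r=True F((p & q))=True (p & q)=False p=False
s_1={r}: ((F(q) & (r & q)) & F((p & q)))=False (F(q) & (r & q))=False F(q)=True q=False (r & q)=False r=True F((p & q))=True (p & q)=False p=False
s_2={p,q}: ((F(q) & (r & q)) & F((p & q)))=False (F(q) & (r & q))=False F(q)=True q=True (r & q)=False r=False F((p & q))=True (p & q)=True p=True
s_3={q,r,s}: ((F(q) & (r & q)) & F((p & q)))=True (F(q) & (r & q))=True F(q)=True q=True (r & q)=True r=True F((p & q))=True (p & q)=False p=False
s_4={q,r,s}: ((F(q) & (r & q)) & F((p & q)))=True (F(q) & (r & q))=True F(q)=True q=True (r & q)=True r=True F((p & q))=True (p & q)=False p=False
s_5={p,q,s}: ((F(q) & (r & q)) & F((p & q)))=False (F(q) & (r & q))=False F(q)=True q=True (r & q)=False r=False F((p & q))=True (p & q)=True p=True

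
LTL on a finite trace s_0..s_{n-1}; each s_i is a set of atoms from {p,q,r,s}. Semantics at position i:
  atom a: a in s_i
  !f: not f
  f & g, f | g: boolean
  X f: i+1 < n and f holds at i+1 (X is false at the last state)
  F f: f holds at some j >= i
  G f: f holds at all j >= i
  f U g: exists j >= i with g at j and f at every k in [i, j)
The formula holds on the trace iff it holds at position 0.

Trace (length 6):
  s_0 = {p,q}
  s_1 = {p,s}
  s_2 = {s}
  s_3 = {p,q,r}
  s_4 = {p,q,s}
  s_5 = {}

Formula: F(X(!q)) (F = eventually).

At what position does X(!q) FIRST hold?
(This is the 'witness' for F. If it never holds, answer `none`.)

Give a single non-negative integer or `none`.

s_0={p,q}: X(!q)=True !q=False q=True
s_1={p,s}: X(!q)=True !q=True q=False
s_2={s}: X(!q)=False !q=True q=False
s_3={p,q,r}: X(!q)=False !q=False q=True
s_4={p,q,s}: X(!q)=True !q=False q=True
s_5={}: X(!q)=False !q=True q=False
F(X(!q)) holds; first witness at position 0.

Answer: 0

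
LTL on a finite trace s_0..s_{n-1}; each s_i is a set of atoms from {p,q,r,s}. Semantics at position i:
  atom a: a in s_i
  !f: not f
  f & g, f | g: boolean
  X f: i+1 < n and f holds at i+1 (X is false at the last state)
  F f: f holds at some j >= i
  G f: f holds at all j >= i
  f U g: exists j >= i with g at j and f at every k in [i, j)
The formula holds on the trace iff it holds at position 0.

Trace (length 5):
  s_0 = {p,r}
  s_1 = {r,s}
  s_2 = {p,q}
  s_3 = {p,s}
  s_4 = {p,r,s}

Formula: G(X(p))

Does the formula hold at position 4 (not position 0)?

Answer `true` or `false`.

Answer: false

Derivation:
s_0={p,r}: G(X(p))=False X(p)=False p=True
s_1={r,s}: G(X(p))=False X(p)=True p=False
s_2={p,q}: G(X(p))=False X(p)=True p=True
s_3={p,s}: G(X(p))=False X(p)=True p=True
s_4={p,r,s}: G(X(p))=False X(p)=False p=True
Evaluating at position 4: result = False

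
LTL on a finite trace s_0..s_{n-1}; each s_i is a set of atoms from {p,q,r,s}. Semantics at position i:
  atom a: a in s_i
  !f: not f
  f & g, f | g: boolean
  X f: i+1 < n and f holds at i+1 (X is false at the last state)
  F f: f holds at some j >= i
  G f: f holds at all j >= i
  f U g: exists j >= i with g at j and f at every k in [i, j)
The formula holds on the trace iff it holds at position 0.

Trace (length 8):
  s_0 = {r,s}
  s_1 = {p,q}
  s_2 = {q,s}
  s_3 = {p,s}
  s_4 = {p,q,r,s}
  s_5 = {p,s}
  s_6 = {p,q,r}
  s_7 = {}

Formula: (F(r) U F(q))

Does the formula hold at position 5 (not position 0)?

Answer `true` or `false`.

s_0={r,s}: (F(r) U F(q))=True F(r)=True r=True F(q)=True q=False
s_1={p,q}: (F(r) U F(q))=True F(r)=True r=False F(q)=True q=True
s_2={q,s}: (F(r) U F(q))=True F(r)=True r=False F(q)=True q=True
s_3={p,s}: (F(r) U F(q))=True F(r)=True r=False F(q)=True q=False
s_4={p,q,r,s}: (F(r) U F(q))=True F(r)=True r=True F(q)=True q=True
s_5={p,s}: (F(r) U F(q))=True F(r)=True r=False F(q)=True q=False
s_6={p,q,r}: (F(r) U F(q))=True F(r)=True r=True F(q)=True q=True
s_7={}: (F(r) U F(q))=False F(r)=False r=False F(q)=False q=False
Evaluating at position 5: result = True

Answer: true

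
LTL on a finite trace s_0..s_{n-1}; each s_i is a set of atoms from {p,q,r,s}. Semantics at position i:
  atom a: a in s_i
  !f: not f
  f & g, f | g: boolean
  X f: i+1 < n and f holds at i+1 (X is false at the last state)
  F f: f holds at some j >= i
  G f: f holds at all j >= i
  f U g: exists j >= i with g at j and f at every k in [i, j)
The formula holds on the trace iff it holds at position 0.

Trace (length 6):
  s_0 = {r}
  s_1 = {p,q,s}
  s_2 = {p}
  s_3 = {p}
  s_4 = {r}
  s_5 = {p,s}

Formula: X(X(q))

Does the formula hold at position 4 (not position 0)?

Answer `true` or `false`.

Answer: false

Derivation:
s_0={r}: X(X(q))=False X(q)=True q=False
s_1={p,q,s}: X(X(q))=False X(q)=False q=True
s_2={p}: X(X(q))=False X(q)=False q=False
s_3={p}: X(X(q))=False X(q)=False q=False
s_4={r}: X(X(q))=False X(q)=False q=False
s_5={p,s}: X(X(q))=False X(q)=False q=False
Evaluating at position 4: result = False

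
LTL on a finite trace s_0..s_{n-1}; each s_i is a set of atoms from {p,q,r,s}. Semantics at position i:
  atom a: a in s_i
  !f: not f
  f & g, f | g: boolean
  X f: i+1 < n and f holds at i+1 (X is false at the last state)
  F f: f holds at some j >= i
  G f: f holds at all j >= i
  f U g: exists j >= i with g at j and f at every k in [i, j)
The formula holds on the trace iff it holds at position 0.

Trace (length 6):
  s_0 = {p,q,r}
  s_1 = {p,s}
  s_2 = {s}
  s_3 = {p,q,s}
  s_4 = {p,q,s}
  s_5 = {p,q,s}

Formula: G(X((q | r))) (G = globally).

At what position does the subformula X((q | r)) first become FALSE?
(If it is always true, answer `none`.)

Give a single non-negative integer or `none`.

Answer: 0

Derivation:
s_0={p,q,r}: X((q | r))=False (q | r)=True q=True r=True
s_1={p,s}: X((q | r))=False (q | r)=False q=False r=False
s_2={s}: X((q | r))=True (q | r)=False q=False r=False
s_3={p,q,s}: X((q | r))=True (q | r)=True q=True r=False
s_4={p,q,s}: X((q | r))=True (q | r)=True q=True r=False
s_5={p,q,s}: X((q | r))=False (q | r)=True q=True r=False
G(X((q | r))) holds globally = False
First violation at position 0.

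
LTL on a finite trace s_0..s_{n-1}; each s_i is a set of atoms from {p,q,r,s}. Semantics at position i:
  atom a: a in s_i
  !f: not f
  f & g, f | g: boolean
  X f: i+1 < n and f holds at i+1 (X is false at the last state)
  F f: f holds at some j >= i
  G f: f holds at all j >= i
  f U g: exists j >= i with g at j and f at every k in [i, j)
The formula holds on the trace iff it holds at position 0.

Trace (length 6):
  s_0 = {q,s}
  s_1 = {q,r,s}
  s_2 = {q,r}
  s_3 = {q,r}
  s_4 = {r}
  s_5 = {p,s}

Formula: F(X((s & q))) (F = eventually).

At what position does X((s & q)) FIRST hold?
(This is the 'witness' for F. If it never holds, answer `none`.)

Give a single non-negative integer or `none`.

s_0={q,s}: X((s & q))=True (s & q)=True s=True q=True
s_1={q,r,s}: X((s & q))=False (s & q)=True s=True q=True
s_2={q,r}: X((s & q))=False (s & q)=False s=False q=True
s_3={q,r}: X((s & q))=False (s & q)=False s=False q=True
s_4={r}: X((s & q))=False (s & q)=False s=False q=False
s_5={p,s}: X((s & q))=False (s & q)=False s=True q=False
F(X((s & q))) holds; first witness at position 0.

Answer: 0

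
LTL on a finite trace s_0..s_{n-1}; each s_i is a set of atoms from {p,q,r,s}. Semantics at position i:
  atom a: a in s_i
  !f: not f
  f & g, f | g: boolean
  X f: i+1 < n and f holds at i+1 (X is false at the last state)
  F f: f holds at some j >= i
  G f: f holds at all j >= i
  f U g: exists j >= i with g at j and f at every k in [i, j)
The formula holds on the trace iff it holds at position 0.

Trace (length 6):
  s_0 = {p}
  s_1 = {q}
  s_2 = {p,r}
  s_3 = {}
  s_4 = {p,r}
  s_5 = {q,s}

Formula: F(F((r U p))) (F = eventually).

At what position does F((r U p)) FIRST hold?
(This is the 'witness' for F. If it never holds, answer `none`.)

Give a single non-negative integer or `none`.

Answer: 0

Derivation:
s_0={p}: F((r U p))=True (r U p)=True r=False p=True
s_1={q}: F((r U p))=True (r U p)=False r=False p=False
s_2={p,r}: F((r U p))=True (r U p)=True r=True p=True
s_3={}: F((r U p))=True (r U p)=False r=False p=False
s_4={p,r}: F((r U p))=True (r U p)=True r=True p=True
s_5={q,s}: F((r U p))=False (r U p)=False r=False p=False
F(F((r U p))) holds; first witness at position 0.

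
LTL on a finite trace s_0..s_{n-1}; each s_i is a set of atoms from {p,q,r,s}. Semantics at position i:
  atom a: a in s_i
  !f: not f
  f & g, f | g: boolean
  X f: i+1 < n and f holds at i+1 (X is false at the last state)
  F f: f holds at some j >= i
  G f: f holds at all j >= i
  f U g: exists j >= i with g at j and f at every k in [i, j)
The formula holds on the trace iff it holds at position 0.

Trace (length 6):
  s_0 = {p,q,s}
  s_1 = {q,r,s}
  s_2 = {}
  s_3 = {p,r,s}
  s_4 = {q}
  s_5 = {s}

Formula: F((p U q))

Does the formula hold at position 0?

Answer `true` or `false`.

Answer: true

Derivation:
s_0={p,q,s}: F((p U q))=True (p U q)=True p=True q=True
s_1={q,r,s}: F((p U q))=True (p U q)=True p=False q=True
s_2={}: F((p U q))=True (p U q)=False p=False q=False
s_3={p,r,s}: F((p U q))=True (p U q)=True p=True q=False
s_4={q}: F((p U q))=True (p U q)=True p=False q=True
s_5={s}: F((p U q))=False (p U q)=False p=False q=False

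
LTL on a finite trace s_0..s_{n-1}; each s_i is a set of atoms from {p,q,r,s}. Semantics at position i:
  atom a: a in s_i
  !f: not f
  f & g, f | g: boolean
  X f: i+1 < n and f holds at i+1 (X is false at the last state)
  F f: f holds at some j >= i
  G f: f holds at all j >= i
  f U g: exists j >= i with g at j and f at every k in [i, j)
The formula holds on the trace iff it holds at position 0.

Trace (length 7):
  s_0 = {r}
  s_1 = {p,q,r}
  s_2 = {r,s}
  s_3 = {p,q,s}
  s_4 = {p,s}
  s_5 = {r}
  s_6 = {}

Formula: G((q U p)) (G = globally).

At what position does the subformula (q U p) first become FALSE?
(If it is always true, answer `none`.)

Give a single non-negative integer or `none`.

Answer: 0

Derivation:
s_0={r}: (q U p)=False q=False p=False
s_1={p,q,r}: (q U p)=True q=True p=True
s_2={r,s}: (q U p)=False q=False p=False
s_3={p,q,s}: (q U p)=True q=True p=True
s_4={p,s}: (q U p)=True q=False p=True
s_5={r}: (q U p)=False q=False p=False
s_6={}: (q U p)=False q=False p=False
G((q U p)) holds globally = False
First violation at position 0.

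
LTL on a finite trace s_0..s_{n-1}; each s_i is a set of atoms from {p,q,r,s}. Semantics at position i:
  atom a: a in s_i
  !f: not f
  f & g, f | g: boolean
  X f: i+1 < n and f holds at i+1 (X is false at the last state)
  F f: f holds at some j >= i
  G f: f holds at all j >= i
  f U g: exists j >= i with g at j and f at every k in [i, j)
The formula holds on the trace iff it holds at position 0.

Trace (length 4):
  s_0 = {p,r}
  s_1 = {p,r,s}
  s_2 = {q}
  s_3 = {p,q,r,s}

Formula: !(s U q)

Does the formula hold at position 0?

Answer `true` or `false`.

Answer: true

Derivation:
s_0={p,r}: !(s U q)=True (s U q)=False s=False q=False
s_1={p,r,s}: !(s U q)=False (s U q)=True s=True q=False
s_2={q}: !(s U q)=False (s U q)=True s=False q=True
s_3={p,q,r,s}: !(s U q)=False (s U q)=True s=True q=True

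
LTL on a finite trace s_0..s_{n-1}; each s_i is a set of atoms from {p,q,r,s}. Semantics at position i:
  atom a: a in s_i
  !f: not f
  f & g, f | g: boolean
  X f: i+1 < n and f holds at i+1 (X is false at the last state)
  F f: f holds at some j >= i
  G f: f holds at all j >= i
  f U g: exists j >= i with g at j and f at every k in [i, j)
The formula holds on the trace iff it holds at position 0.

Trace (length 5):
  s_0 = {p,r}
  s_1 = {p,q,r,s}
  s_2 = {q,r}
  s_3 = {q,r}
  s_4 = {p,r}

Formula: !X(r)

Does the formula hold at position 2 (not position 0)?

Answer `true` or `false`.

Answer: false

Derivation:
s_0={p,r}: !X(r)=False X(r)=True r=True
s_1={p,q,r,s}: !X(r)=False X(r)=True r=True
s_2={q,r}: !X(r)=False X(r)=True r=True
s_3={q,r}: !X(r)=False X(r)=True r=True
s_4={p,r}: !X(r)=True X(r)=False r=True
Evaluating at position 2: result = False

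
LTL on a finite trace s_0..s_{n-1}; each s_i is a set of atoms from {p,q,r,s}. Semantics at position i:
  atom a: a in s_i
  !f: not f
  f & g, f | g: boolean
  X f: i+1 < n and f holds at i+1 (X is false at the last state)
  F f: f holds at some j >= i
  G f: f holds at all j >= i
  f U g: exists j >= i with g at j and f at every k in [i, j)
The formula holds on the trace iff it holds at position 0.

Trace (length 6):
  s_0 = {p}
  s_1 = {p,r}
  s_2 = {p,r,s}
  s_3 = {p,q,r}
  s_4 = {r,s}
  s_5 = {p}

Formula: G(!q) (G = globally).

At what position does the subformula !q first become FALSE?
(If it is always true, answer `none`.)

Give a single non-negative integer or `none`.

Answer: 3

Derivation:
s_0={p}: !q=True q=False
s_1={p,r}: !q=True q=False
s_2={p,r,s}: !q=True q=False
s_3={p,q,r}: !q=False q=True
s_4={r,s}: !q=True q=False
s_5={p}: !q=True q=False
G(!q) holds globally = False
First violation at position 3.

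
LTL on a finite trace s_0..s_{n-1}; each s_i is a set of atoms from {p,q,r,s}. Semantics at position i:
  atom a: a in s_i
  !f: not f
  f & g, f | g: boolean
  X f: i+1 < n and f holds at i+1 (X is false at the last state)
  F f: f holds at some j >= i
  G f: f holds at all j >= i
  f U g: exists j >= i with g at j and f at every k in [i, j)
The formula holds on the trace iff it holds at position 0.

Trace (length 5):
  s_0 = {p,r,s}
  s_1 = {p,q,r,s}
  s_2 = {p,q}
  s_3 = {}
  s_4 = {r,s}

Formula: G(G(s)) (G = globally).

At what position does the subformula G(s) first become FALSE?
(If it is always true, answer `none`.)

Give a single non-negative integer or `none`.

Answer: 0

Derivation:
s_0={p,r,s}: G(s)=False s=True
s_1={p,q,r,s}: G(s)=False s=True
s_2={p,q}: G(s)=False s=False
s_3={}: G(s)=False s=False
s_4={r,s}: G(s)=True s=True
G(G(s)) holds globally = False
First violation at position 0.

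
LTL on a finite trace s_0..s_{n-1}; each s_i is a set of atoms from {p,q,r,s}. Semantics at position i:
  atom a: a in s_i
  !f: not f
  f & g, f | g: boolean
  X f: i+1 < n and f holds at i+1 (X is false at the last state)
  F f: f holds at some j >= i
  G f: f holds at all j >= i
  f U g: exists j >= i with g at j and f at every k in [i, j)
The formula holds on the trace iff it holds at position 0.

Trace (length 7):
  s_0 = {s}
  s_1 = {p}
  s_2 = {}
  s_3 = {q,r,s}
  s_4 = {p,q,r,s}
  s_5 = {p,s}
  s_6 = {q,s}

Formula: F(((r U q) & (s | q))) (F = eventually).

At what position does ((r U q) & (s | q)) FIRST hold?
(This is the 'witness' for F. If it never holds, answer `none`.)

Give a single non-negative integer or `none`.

s_0={s}: ((r U q) & (s | q))=False (r U q)=False r=False q=False (s | q)=True s=True
s_1={p}: ((r U q) & (s | q))=False (r U q)=False r=False q=False (s | q)=False s=False
s_2={}: ((r U q) & (s | q))=False (r U q)=False r=False q=False (s | q)=False s=False
s_3={q,r,s}: ((r U q) & (s | q))=True (r U q)=True r=True q=True (s | q)=True s=True
s_4={p,q,r,s}: ((r U q) & (s | q))=True (r U q)=True r=True q=True (s | q)=True s=True
s_5={p,s}: ((r U q) & (s | q))=False (r U q)=False r=False q=False (s | q)=True s=True
s_6={q,s}: ((r U q) & (s | q))=True (r U q)=True r=False q=True (s | q)=True s=True
F(((r U q) & (s | q))) holds; first witness at position 3.

Answer: 3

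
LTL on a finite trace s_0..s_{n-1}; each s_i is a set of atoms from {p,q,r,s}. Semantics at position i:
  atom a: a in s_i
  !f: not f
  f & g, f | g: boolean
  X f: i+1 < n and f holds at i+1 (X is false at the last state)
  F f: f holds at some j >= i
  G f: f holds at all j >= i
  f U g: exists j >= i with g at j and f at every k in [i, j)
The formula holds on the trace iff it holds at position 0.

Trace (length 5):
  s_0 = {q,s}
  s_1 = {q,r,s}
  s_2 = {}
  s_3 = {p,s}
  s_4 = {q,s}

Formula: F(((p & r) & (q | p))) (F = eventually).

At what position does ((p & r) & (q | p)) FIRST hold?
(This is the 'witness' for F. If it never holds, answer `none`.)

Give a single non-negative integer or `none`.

s_0={q,s}: ((p & r) & (q | p))=False (p & r)=False p=False r=False (q | p)=True q=True
s_1={q,r,s}: ((p & r) & (q | p))=False (p & r)=False p=False r=True (q | p)=True q=True
s_2={}: ((p & r) & (q | p))=False (p & r)=False p=False r=False (q | p)=False q=False
s_3={p,s}: ((p & r) & (q | p))=False (p & r)=False p=True r=False (q | p)=True q=False
s_4={q,s}: ((p & r) & (q | p))=False (p & r)=False p=False r=False (q | p)=True q=True
F(((p & r) & (q | p))) does not hold (no witness exists).

Answer: none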